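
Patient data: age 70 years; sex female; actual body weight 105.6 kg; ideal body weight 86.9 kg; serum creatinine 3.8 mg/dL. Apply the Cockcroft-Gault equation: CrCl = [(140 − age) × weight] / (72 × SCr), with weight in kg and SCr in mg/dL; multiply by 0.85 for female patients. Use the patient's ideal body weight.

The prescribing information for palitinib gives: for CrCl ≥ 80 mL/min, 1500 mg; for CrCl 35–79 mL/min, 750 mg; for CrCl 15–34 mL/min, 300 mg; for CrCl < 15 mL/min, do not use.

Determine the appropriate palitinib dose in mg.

CrCl = (140 − 70) × 86.9 / (72 × 3.8) × 0.85 = 6083.0 / 273.60 × 0.85 ≈ 18.9 mL/min
CrCl ≈ 19 mL/min → bracket 15–34 mL/min.
Dose for this bracket: 300 mg.

300 mg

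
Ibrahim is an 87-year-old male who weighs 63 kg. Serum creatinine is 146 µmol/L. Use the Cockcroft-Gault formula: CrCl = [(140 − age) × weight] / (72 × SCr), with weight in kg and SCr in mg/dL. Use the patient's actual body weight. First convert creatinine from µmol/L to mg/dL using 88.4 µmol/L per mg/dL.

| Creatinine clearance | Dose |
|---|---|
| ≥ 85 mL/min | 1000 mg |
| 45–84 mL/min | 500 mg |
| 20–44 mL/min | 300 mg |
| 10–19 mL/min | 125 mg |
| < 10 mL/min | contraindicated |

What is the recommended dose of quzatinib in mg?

SCr = 146 / 88.4 = 1.652 mg/dL
CrCl = (140 − 87) × 63 / (72 × 1.652) = 3339.0 / 118.94 ≈ 28.1 mL/min
CrCl ≈ 28 mL/min → bracket 20–44 mL/min.
Dose for this bracket: 300 mg.

300 mg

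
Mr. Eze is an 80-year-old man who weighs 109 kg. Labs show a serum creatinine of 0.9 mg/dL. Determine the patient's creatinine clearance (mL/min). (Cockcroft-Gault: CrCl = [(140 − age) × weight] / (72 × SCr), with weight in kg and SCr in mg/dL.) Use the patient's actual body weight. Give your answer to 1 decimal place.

CrCl = (140 − 80) × 109 / (72 × 0.9) = 6540.0 / 64.80 ≈ 100.9 mL/min

100.9 mL/min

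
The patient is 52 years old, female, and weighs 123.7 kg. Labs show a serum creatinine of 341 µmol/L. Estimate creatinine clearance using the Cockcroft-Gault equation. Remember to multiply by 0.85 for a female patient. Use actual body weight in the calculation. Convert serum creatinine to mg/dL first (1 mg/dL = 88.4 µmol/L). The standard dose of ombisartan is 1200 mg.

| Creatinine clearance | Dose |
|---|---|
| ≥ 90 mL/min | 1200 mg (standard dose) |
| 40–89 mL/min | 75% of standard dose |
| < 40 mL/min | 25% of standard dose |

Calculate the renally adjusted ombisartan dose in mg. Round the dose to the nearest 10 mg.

SCr = 341 / 88.4 = 3.857 mg/dL
CrCl = (140 − 52) × 123.7 / (72 × 3.857) × 0.85 = 10885.6 / 277.70 × 0.85 ≈ 33.3 mL/min
CrCl ≈ 33 mL/min → bracket < 40 mL/min.
25% of 1200 mg = 300 mg

300 mg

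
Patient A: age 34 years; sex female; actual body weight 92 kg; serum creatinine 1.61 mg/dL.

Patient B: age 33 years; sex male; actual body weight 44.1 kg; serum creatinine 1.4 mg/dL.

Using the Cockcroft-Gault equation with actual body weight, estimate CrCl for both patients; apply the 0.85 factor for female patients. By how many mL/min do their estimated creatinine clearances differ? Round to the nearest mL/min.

25 mL/min

Patient A: CrCl = (140 − 34) × 92 / (72 × 1.61) × 0.85 = 9752.0 / 115.92 × 0.85 ≈ 71.5 mL/min
Patient B: CrCl = (140 − 33) × 44.1 / (72 × 1.4) = 4718.7 / 100.80 ≈ 46.8 mL/min
|71.5 − 46.8| = 24.7 mL/min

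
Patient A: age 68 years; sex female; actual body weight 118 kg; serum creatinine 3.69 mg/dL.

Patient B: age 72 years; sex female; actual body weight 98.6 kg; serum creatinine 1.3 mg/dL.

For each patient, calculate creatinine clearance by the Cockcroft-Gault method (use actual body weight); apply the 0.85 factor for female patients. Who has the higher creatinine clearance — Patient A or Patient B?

Patient B

Patient A: CrCl = (140 − 68) × 118 / (72 × 3.69) × 0.85 = 8496.0 / 265.68 × 0.85 ≈ 27.2 mL/min
Patient B: CrCl = (140 − 72) × 98.6 / (72 × 1.3) × 0.85 = 6704.8 / 93.60 × 0.85 ≈ 60.9 mL/min
27.2 vs 60.9 mL/min → Patient B is higher.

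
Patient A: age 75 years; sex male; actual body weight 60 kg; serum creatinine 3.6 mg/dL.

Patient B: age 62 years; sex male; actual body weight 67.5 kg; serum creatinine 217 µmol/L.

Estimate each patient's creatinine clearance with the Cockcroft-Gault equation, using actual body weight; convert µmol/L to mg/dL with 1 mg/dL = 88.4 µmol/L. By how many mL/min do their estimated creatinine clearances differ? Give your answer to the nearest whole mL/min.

15 mL/min

Patient A: CrCl = (140 − 75) × 60 / (72 × 3.6) = 3900.0 / 259.20 ≈ 15.0 mL/min
Patient B: SCr = 217 / 88.4 = 2.455 mg/dL
Patient B: CrCl = (140 − 62) × 67.5 / (72 × 2.455) = 5265.0 / 176.76 ≈ 29.8 mL/min
|15.0 − 29.8| = 14.8 mL/min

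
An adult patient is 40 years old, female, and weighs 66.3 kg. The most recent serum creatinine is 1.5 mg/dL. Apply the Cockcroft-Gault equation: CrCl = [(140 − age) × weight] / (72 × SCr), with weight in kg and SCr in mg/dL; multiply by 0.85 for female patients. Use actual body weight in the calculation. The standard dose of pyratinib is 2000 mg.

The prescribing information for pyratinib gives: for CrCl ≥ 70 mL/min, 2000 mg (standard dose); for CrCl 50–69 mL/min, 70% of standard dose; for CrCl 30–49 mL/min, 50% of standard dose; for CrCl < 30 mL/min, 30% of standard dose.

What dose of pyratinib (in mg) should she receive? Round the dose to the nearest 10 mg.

CrCl = (140 − 40) × 66.3 / (72 × 1.5) × 0.85 = 6630.0 / 108.00 × 0.85 ≈ 52.2 mL/min
CrCl ≈ 52 mL/min → bracket 50–69 mL/min.
70% of 2000 mg = 1400 mg

1400 mg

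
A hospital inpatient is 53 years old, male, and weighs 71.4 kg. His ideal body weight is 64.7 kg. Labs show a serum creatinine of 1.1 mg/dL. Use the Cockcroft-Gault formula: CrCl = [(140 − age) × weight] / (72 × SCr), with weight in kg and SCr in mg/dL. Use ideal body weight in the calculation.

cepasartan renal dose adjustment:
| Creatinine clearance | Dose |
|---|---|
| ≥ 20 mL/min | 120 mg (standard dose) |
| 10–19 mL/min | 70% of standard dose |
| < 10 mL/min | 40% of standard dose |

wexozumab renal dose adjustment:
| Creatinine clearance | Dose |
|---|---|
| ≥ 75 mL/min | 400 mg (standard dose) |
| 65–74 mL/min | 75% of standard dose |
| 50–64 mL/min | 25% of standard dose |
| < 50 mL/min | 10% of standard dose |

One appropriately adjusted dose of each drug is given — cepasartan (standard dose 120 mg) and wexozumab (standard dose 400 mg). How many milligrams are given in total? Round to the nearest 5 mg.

420 mg

CrCl = (140 − 53) × 64.7 / (72 × 1.1) = 5628.9 / 79.20 ≈ 71.1 mL/min
CrCl ≈ 71 mL/min.
cepasartan: ≥ 20 mL/min → 100% of 120 mg = 120 mg.
wexozumab: 65–74 mL/min → 75% of 400 mg = 300 mg.
Total = 120 + 300 = 420 mg.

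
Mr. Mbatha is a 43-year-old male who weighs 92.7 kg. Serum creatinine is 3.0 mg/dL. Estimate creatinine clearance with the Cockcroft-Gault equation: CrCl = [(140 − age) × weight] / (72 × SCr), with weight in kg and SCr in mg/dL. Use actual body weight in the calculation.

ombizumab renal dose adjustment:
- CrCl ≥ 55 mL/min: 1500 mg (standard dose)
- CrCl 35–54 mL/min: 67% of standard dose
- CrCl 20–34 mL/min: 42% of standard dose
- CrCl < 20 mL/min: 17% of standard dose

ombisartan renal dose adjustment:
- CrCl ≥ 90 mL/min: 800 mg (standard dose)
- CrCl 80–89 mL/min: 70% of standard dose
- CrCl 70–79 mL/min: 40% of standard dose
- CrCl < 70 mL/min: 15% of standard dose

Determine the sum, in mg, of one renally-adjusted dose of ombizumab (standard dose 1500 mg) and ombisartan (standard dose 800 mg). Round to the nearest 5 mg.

1125 mg

CrCl = (140 − 43) × 92.7 / (72 × 3) = 8991.9 / 216.00 ≈ 41.6 mL/min
CrCl ≈ 42 mL/min.
ombizumab: 35–54 mL/min → 67% of 1500 mg = 1005 mg.
ombisartan: < 70 mL/min → 15% of 800 mg = 120 mg.
Total = 1005 + 120 = 1125 mg.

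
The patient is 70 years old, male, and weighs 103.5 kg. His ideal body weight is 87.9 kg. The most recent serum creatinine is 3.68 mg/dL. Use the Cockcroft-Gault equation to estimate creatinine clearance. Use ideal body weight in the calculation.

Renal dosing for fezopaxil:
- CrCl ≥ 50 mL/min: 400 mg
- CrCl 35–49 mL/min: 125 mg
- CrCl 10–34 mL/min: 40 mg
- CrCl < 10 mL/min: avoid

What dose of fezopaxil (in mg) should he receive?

40 mg

CrCl = (140 − 70) × 87.9 / (72 × 3.68) = 6153.0 / 264.96 ≈ 23.2 mL/min
CrCl ≈ 23 mL/min → bracket 10–34 mL/min.
Dose for this bracket: 40 mg.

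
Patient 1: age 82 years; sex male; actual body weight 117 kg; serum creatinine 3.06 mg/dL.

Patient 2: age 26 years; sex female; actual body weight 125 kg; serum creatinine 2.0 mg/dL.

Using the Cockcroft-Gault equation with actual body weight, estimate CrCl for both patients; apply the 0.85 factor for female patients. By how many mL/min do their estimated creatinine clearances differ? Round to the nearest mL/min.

53 mL/min

Patient 1: CrCl = (140 − 82) × 117 / (72 × 3.06) = 6786.0 / 220.32 ≈ 30.8 mL/min
Patient 2: CrCl = (140 − 26) × 125 / (72 × 2) × 0.85 = 14250.0 / 144.00 × 0.85 ≈ 84.1 mL/min
|30.8 − 84.1| = 53.3 mL/min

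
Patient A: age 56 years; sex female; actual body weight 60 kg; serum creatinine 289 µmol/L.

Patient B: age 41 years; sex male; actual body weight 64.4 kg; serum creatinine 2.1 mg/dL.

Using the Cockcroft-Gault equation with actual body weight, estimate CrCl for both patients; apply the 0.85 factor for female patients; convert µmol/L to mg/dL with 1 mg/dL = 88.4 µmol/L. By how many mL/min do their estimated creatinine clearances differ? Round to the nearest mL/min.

Patient A: SCr = 289 / 88.4 = 3.269 mg/dL
Patient A: CrCl = (140 − 56) × 60 / (72 × 3.269) × 0.85 = 5040.0 / 235.37 × 0.85 ≈ 18.2 mL/min
Patient B: CrCl = (140 − 41) × 64.4 / (72 × 2.1) = 6375.6 / 151.20 ≈ 42.2 mL/min
|18.2 − 42.2| = 24.0 mL/min

24 mL/min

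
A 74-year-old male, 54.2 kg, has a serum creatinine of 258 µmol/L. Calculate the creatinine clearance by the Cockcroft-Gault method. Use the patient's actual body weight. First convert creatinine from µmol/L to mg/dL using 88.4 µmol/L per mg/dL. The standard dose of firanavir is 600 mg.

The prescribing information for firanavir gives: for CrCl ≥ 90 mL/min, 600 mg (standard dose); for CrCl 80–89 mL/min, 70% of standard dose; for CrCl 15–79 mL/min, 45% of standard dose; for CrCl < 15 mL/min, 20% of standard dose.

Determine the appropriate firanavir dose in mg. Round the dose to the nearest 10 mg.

270 mg

SCr = 258 / 88.4 = 2.919 mg/dL
CrCl = (140 − 74) × 54.2 / (72 × 2.919) = 3577.2 / 210.17 ≈ 17.0 mL/min
CrCl ≈ 17 mL/min → bracket 15–79 mL/min.
45% of 600 mg = 270 mg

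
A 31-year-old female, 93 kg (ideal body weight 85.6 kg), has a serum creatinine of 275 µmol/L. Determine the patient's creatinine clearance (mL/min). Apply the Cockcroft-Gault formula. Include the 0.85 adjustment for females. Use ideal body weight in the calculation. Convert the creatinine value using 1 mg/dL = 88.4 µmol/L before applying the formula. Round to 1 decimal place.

35.4 mL/min

SCr = 275 / 88.4 = 3.111 mg/dL
CrCl = (140 − 31) × 85.6 / (72 × 3.111) × 0.85 = 9330.4 / 223.99 × 0.85 ≈ 35.4 mL/min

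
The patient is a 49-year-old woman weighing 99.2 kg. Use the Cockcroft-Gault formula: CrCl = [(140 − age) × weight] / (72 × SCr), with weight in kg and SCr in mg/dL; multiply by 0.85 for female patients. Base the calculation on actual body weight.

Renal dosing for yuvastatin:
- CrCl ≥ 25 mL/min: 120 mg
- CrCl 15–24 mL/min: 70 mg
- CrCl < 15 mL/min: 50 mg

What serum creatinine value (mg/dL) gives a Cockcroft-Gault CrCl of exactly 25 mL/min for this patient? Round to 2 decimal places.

4.26 mg/dL

Standard dose requires CrCl ≥ 25 mL/min.
Set (140 − 49) × 99.2 × 0.85 / (72 × SCr) = 25
SCr = (140 − 49) × 99.2 × 0.85 / (72 × 25) = 4.263 mg/dL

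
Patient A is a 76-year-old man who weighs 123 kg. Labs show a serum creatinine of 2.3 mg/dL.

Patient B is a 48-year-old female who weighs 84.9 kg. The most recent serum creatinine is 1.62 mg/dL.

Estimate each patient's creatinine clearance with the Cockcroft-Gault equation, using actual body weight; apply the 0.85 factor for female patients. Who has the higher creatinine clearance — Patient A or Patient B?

Patient A: CrCl = (140 − 76) × 123 / (72 × 2.3) = 7872.0 / 165.60 ≈ 47.5 mL/min
Patient B: CrCl = (140 − 48) × 84.9 / (72 × 1.62) × 0.85 = 7810.8 / 116.64 × 0.85 ≈ 56.9 mL/min
47.5 vs 56.9 mL/min → Patient B is higher.

Patient B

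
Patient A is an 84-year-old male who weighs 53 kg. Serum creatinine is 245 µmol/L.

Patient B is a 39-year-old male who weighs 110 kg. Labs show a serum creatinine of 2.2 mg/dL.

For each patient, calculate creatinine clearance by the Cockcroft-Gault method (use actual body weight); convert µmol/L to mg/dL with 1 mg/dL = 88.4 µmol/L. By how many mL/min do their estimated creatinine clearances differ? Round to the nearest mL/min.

55 mL/min

Patient A: SCr = 245 / 88.4 = 2.771 mg/dL
Patient A: CrCl = (140 − 84) × 53 / (72 × 2.771) = 2968.0 / 199.51 ≈ 14.9 mL/min
Patient B: CrCl = (140 − 39) × 110 / (72 × 2.2) = 11110.0 / 158.40 ≈ 70.1 mL/min
|14.9 − 70.1| = 55.2 mL/min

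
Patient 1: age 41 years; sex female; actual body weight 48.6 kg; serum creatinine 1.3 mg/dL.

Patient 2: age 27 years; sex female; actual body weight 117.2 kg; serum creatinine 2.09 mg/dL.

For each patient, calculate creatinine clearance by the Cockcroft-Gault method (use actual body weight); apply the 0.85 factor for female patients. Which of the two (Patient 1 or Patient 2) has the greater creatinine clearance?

Patient 2

Patient 1: CrCl = (140 − 41) × 48.6 / (72 × 1.3) × 0.85 = 4811.4 / 93.60 × 0.85 ≈ 43.7 mL/min
Patient 2: CrCl = (140 − 27) × 117.2 / (72 × 2.09) × 0.85 = 13243.6 / 150.48 × 0.85 ≈ 74.8 mL/min
43.7 vs 74.8 mL/min → Patient 2 is higher.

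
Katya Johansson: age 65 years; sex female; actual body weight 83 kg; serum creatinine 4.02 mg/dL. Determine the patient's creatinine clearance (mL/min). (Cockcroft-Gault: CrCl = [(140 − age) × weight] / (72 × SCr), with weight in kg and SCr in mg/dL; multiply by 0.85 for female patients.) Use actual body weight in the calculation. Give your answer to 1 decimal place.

18.3 mL/min

CrCl = (140 − 65) × 83 / (72 × 4.02) × 0.85 = 6225.0 / 289.44 × 0.85 ≈ 18.3 mL/min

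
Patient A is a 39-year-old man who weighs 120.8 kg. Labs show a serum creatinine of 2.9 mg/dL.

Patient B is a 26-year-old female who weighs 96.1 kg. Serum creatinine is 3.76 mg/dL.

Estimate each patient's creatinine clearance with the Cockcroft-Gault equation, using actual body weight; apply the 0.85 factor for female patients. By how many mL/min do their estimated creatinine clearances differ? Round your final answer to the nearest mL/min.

24 mL/min

Patient A: CrCl = (140 − 39) × 120.8 / (72 × 2.9) = 12200.8 / 208.80 ≈ 58.4 mL/min
Patient B: CrCl = (140 − 26) × 96.1 / (72 × 3.76) × 0.85 = 10955.4 / 270.72 × 0.85 ≈ 34.4 mL/min
|58.4 − 34.4| = 24.0 mL/min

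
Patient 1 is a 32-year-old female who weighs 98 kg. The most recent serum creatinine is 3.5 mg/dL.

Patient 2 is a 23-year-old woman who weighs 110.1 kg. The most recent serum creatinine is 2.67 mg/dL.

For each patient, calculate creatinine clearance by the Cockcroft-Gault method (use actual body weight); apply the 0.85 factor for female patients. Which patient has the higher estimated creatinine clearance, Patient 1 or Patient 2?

Patient 1: CrCl = (140 − 32) × 98 / (72 × 3.5) × 0.85 = 10584.0 / 252.00 × 0.85 ≈ 35.7 mL/min
Patient 2: CrCl = (140 − 23) × 110.1 / (72 × 2.67) × 0.85 = 12881.7 / 192.24 × 0.85 ≈ 57.0 mL/min
35.7 vs 57.0 mL/min → Patient 2 is higher.

Patient 2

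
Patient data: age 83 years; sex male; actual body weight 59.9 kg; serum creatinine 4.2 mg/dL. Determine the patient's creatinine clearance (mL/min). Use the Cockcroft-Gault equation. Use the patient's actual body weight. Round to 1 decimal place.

CrCl = (140 − 83) × 59.9 / (72 × 4.2) = 3414.3 / 302.40 ≈ 11.3 mL/min

11.3 mL/min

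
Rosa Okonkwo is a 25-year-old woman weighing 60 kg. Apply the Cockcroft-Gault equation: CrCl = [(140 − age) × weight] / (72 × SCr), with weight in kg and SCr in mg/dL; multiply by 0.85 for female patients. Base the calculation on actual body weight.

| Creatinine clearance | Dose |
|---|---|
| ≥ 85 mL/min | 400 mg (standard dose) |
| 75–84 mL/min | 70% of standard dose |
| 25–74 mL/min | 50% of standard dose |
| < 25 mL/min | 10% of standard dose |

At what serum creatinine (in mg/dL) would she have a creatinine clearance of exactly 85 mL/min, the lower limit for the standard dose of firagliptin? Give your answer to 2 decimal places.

0.96 mg/dL

Standard dose requires CrCl ≥ 85 mL/min.
Set (140 − 25) × 60 × 0.85 / (72 × SCr) = 85
SCr = (140 − 25) × 60 × 0.85 / (72 × 85) = 0.958 mg/dL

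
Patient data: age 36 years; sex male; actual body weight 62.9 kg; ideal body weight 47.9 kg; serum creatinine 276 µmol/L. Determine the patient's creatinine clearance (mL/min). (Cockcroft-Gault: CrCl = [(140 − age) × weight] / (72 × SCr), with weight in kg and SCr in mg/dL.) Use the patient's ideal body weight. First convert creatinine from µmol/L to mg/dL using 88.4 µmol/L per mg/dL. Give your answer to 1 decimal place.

22.2 mL/min

SCr = 276 / 88.4 = 3.122 mg/dL
CrCl = (140 − 36) × 47.9 / (72 × 3.122) = 4981.6 / 224.78 ≈ 22.2 mL/min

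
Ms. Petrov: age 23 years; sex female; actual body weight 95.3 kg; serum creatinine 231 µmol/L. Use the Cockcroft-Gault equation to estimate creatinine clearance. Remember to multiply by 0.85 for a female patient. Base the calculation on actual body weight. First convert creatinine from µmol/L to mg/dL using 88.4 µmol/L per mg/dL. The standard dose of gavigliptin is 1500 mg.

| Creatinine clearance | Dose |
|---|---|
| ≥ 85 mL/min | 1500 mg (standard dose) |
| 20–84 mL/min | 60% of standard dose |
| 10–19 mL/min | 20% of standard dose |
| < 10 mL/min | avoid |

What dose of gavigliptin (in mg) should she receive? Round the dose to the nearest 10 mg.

SCr = 231 / 88.4 = 2.613 mg/dL
CrCl = (140 − 23) × 95.3 / (72 × 2.613) × 0.85 = 11150.1 / 188.14 × 0.85 ≈ 50.4 mL/min
CrCl ≈ 50 mL/min → bracket 20–84 mL/min.
60% of 1500 mg = 900 mg

900 mg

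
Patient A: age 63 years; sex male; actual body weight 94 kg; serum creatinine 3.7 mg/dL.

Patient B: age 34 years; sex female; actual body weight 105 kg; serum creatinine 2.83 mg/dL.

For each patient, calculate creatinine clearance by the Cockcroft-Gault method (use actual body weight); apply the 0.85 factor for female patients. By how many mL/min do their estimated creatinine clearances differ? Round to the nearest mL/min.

Patient A: CrCl = (140 − 63) × 94 / (72 × 3.7) = 7238.0 / 266.40 ≈ 27.2 mL/min
Patient B: CrCl = (140 − 34) × 105 / (72 × 2.83) × 0.85 = 11130.0 / 203.76 × 0.85 ≈ 46.4 mL/min
|27.2 − 46.4| = 19.2 mL/min

19 mL/min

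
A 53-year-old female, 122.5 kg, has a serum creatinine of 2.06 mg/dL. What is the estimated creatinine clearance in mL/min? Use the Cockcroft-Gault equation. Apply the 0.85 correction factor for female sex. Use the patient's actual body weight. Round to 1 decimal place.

61.1 mL/min

CrCl = (140 − 53) × 122.5 / (72 × 2.06) × 0.85 = 10657.5 / 148.32 × 0.85 ≈ 61.1 mL/min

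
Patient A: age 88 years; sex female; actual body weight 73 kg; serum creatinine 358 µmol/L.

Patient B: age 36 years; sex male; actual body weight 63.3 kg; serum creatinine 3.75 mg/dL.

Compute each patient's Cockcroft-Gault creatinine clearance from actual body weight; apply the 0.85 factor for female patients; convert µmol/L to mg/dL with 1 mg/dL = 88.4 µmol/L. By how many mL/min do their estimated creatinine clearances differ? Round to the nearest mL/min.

13 mL/min

Patient A: SCr = 358 / 88.4 = 4.05 mg/dL
Patient A: CrCl = (140 − 88) × 73 / (72 × 4.05) × 0.85 = 3796.0 / 291.60 × 0.85 ≈ 11.1 mL/min
Patient B: CrCl = (140 − 36) × 63.3 / (72 × 3.75) = 6583.2 / 270.00 ≈ 24.4 mL/min
|11.1 − 24.4| = 13.3 mL/min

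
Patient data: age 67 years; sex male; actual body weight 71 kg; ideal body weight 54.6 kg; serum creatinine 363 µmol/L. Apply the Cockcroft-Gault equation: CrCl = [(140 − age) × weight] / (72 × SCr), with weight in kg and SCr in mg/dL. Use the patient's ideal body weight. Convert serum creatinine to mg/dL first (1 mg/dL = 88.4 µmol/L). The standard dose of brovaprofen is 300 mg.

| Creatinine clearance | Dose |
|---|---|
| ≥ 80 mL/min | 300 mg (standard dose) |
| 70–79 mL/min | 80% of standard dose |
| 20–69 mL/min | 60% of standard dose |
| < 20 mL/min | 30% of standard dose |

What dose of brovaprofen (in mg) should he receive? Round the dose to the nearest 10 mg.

SCr = 363 / 88.4 = 4.106 mg/dL
CrCl = (140 − 67) × 54.6 / (72 × 4.106) = 3985.8 / 295.63 ≈ 13.5 mL/min
CrCl ≈ 13 mL/min → bracket < 20 mL/min.
30% of 300 mg = 90 mg

90 mg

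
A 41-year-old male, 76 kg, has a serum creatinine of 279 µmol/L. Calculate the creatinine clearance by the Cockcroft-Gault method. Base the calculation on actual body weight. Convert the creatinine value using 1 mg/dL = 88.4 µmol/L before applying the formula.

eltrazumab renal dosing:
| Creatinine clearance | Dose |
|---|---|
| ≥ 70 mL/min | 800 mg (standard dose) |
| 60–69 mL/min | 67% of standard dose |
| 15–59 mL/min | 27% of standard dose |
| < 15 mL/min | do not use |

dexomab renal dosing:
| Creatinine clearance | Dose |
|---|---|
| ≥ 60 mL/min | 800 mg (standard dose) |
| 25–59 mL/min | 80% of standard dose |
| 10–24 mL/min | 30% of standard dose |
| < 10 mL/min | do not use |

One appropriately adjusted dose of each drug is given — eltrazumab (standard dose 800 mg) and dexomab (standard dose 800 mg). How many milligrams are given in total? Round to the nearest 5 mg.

SCr = 279 / 88.4 = 3.156 mg/dL
CrCl = (140 − 41) × 76 / (72 × 3.156) = 7524.0 / 227.23 ≈ 33.1 mL/min
CrCl ≈ 33 mL/min.
eltrazumab: 15–59 mL/min → 27% of 800 mg = 216 mg.
dexomab: 25–59 mL/min → 80% of 800 mg = 640 mg.
Total = 216 + 640 = 856 mg.

855 mg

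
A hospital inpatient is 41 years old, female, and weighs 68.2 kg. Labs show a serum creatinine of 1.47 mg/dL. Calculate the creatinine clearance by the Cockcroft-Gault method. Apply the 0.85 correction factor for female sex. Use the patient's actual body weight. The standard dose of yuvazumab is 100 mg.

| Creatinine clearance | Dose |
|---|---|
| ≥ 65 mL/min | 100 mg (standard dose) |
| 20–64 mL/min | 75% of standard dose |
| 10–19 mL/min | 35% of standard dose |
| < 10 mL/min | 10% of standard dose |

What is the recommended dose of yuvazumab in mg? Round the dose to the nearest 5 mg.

75 mg

CrCl = (140 − 41) × 68.2 / (72 × 1.47) × 0.85 = 6751.8 / 105.84 × 0.85 ≈ 54.2 mL/min
CrCl ≈ 54 mL/min → bracket 20–64 mL/min.
75% of 100 mg = 75 mg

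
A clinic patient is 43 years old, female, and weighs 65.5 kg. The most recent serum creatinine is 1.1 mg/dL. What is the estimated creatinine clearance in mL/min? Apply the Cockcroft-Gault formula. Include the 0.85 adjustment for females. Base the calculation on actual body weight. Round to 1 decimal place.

CrCl = (140 − 43) × 65.5 / (72 × 1.1) × 0.85 = 6353.5 / 79.20 × 0.85 ≈ 68.2 mL/min

68.2 mL/min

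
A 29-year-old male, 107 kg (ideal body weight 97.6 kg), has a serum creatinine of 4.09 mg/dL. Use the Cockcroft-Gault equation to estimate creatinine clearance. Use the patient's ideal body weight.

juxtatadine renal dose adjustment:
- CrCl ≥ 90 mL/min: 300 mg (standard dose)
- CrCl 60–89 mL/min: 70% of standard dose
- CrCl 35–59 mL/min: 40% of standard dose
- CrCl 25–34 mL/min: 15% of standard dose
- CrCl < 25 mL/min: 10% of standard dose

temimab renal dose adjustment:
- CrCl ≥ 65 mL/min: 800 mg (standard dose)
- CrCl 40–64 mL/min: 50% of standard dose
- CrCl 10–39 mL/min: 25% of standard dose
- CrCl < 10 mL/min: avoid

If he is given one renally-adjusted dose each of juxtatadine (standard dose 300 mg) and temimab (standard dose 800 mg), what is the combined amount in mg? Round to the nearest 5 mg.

320 mg

CrCl = (140 − 29) × 97.6 / (72 × 4.09) = 10833.6 / 294.48 ≈ 36.8 mL/min
CrCl ≈ 37 mL/min.
juxtatadine: 35–59 mL/min → 40% of 300 mg = 120 mg.
temimab: 10–39 mL/min → 25% of 800 mg = 200 mg.
Total = 120 + 200 = 320 mg.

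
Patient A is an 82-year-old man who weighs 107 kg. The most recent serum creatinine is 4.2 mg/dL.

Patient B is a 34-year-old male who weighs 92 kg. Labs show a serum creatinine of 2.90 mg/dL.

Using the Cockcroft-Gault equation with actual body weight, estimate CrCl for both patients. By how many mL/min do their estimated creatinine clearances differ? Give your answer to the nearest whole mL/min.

26 mL/min

Patient A: CrCl = (140 − 82) × 107 / (72 × 4.2) = 6206.0 / 302.40 ≈ 20.5 mL/min
Patient B: CrCl = (140 − 34) × 92 / (72 × 2.9) = 9752.0 / 208.80 ≈ 46.7 mL/min
|20.5 − 46.7| = 26.2 mL/min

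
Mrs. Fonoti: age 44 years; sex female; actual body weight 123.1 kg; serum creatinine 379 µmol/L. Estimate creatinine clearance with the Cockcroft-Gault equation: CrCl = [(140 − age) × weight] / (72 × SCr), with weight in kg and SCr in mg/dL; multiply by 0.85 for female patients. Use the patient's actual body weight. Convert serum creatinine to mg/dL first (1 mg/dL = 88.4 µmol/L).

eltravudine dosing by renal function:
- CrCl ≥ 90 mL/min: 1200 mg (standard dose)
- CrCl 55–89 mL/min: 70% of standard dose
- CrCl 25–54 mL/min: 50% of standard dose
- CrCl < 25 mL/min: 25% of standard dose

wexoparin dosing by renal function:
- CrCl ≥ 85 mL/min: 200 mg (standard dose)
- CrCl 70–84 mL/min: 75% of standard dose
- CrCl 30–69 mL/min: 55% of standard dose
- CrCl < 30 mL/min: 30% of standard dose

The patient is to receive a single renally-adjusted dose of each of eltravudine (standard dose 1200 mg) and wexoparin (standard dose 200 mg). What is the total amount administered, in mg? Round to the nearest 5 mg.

710 mg

SCr = 379 / 88.4 = 4.287 mg/dL
CrCl = (140 − 44) × 123.1 / (72 × 4.287) × 0.85 = 11817.6 / 308.66 × 0.85 ≈ 32.5 mL/min
CrCl ≈ 33 mL/min.
eltravudine: 25–54 mL/min → 50% of 1200 mg = 600 mg.
wexoparin: 30–69 mL/min → 55% of 200 mg = 110 mg.
Total = 600 + 110 = 710 mg.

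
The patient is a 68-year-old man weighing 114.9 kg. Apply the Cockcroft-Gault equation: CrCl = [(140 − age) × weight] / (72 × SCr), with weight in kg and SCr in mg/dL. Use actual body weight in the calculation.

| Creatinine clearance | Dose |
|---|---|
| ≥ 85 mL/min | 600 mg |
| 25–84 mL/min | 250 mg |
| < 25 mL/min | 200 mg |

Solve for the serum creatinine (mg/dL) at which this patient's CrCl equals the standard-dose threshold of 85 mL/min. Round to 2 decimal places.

1.35 mg/dL

Standard dose requires CrCl ≥ 85 mL/min.
Set (140 − 68) × 114.9 / (72 × SCr) = 85
SCr = (140 − 68) × 114.9 / (72 × 85) = 1.352 mg/dL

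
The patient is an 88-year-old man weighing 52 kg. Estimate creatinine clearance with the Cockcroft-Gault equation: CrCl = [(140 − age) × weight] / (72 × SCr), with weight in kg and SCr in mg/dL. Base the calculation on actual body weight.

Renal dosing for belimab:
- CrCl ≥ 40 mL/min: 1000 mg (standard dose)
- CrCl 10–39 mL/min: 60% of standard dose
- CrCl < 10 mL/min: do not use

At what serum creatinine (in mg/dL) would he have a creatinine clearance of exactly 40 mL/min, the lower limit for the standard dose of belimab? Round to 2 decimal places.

0.94 mg/dL

Standard dose requires CrCl ≥ 40 mL/min.
Set (140 − 88) × 52 / (72 × SCr) = 40
SCr = (140 − 88) × 52 / (72 × 40) = 0.939 mg/dL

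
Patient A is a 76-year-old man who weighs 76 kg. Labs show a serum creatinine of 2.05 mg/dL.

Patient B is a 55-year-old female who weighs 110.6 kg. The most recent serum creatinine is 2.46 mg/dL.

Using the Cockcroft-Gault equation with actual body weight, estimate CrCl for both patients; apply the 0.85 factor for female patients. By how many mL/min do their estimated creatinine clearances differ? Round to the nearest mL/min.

Patient A: CrCl = (140 − 76) × 76 / (72 × 2.05) = 4864.0 / 147.60 ≈ 33.0 mL/min
Patient B: CrCl = (140 − 55) × 110.6 / (72 × 2.46) × 0.85 = 9401.0 / 177.12 × 0.85 ≈ 45.1 mL/min
|33.0 − 45.1| = 12.1 mL/min

12 mL/min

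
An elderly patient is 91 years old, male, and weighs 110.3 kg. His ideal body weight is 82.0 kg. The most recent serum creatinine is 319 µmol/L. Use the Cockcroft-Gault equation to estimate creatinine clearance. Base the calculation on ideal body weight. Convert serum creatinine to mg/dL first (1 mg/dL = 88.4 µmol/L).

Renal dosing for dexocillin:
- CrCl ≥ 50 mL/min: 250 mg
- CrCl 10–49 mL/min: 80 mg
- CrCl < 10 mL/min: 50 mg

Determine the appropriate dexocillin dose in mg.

80 mg

SCr = 319 / 88.4 = 3.609 mg/dL
CrCl = (140 − 91) × 82 / (72 × 3.609) = 4018.0 / 259.85 ≈ 15.5 mL/min
CrCl ≈ 15 mL/min → bracket 10–49 mL/min.
Dose for this bracket: 80 mg.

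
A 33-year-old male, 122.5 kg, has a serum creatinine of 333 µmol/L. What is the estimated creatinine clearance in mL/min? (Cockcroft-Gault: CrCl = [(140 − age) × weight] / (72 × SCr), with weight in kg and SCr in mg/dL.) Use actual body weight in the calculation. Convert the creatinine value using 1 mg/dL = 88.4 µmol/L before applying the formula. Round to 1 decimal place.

SCr = 333 / 88.4 = 3.767 mg/dL
CrCl = (140 − 33) × 122.5 / (72 × 3.767) = 13107.5 / 271.22 ≈ 48.3 mL/min

48.3 mL/min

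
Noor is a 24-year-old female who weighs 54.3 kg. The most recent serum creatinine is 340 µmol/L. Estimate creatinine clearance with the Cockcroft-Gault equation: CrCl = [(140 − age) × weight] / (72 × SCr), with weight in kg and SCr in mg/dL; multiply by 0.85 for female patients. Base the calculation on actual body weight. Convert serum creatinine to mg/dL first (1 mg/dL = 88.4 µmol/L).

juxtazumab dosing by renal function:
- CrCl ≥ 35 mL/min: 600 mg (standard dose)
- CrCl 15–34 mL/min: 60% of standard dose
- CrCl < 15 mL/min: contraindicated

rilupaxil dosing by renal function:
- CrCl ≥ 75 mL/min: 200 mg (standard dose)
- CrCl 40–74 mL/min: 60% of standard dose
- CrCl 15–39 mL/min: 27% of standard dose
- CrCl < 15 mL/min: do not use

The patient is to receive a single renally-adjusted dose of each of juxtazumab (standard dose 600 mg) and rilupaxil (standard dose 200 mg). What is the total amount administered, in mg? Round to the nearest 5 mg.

415 mg

SCr = 340 / 88.4 = 3.846 mg/dL
CrCl = (140 − 24) × 54.3 / (72 × 3.846) × 0.85 = 6298.8 / 276.91 × 0.85 ≈ 19.3 mL/min
CrCl ≈ 19 mL/min.
juxtazumab: 15–34 mL/min → 60% of 600 mg = 360 mg.
rilupaxil: 15–39 mL/min → 27% of 200 mg = 54 mg.
Total = 360 + 54 = 414 mg.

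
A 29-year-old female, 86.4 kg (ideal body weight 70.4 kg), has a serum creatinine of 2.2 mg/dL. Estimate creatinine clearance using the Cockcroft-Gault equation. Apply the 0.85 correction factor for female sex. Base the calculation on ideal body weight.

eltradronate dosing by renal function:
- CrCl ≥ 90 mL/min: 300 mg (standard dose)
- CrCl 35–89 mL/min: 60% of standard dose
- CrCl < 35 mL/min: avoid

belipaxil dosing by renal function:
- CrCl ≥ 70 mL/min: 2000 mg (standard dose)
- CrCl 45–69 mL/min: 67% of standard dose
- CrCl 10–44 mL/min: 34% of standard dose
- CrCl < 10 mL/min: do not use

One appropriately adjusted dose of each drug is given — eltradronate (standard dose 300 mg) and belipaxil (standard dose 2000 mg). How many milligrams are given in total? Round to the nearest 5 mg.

860 mg

CrCl = (140 − 29) × 70.4 / (72 × 2.2) × 0.85 = 7814.4 / 158.40 × 0.85 ≈ 41.9 mL/min
CrCl ≈ 42 mL/min.
eltradronate: 35–89 mL/min → 60% of 300 mg = 180 mg.
belipaxil: 10–44 mL/min → 34% of 2000 mg = 680 mg.
Total = 180 + 680 = 860 mg.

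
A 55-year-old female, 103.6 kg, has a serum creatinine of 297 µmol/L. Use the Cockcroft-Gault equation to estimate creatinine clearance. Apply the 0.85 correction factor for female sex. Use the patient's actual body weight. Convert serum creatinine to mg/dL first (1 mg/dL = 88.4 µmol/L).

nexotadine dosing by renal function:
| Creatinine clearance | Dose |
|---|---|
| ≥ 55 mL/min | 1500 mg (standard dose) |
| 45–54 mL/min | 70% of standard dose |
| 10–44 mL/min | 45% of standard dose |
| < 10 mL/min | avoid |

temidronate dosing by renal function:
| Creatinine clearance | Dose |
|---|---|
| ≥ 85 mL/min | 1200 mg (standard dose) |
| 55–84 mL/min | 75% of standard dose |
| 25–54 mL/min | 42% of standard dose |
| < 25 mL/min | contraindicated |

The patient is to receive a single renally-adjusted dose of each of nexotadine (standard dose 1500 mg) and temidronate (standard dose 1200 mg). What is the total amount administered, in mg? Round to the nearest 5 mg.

SCr = 297 / 88.4 = 3.36 mg/dL
CrCl = (140 − 55) × 103.6 / (72 × 3.36) × 0.85 = 8806.0 / 241.92 × 0.85 ≈ 30.9 mL/min
CrCl ≈ 31 mL/min.
nexotadine: 10–44 mL/min → 45% of 1500 mg = 675 mg.
temidronate: 25–54 mL/min → 42% of 1200 mg = 504 mg.
Total = 675 + 504 = 1179 mg.

1180 mg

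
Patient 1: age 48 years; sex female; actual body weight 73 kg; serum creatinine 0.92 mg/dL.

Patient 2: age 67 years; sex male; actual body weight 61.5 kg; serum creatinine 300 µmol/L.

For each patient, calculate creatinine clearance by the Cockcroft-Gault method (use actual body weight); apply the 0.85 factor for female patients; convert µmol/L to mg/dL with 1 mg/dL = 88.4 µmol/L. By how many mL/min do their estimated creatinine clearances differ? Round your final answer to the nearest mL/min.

68 mL/min

Patient 1: CrCl = (140 − 48) × 73 / (72 × 0.92) × 0.85 = 6716.0 / 66.24 × 0.85 ≈ 86.2 mL/min
Patient 2: SCr = 300 / 88.4 = 3.394 mg/dL
Patient 2: CrCl = (140 − 67) × 61.5 / (72 × 3.394) = 4489.5 / 244.37 ≈ 18.4 mL/min
|86.2 − 18.4| = 67.8 mL/min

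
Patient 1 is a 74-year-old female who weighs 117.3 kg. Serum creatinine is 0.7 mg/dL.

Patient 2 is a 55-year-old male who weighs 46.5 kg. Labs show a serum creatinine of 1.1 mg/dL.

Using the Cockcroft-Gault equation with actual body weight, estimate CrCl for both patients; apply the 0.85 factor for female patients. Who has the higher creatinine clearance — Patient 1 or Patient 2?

Patient 1

Patient 1: CrCl = (140 − 74) × 117.3 / (72 × 0.7) × 0.85 = 7741.8 / 50.40 × 0.85 ≈ 130.6 mL/min
Patient 2: CrCl = (140 − 55) × 46.5 / (72 × 1.1) = 3952.5 / 79.20 ≈ 49.9 mL/min
130.6 vs 49.9 mL/min → Patient 1 is higher.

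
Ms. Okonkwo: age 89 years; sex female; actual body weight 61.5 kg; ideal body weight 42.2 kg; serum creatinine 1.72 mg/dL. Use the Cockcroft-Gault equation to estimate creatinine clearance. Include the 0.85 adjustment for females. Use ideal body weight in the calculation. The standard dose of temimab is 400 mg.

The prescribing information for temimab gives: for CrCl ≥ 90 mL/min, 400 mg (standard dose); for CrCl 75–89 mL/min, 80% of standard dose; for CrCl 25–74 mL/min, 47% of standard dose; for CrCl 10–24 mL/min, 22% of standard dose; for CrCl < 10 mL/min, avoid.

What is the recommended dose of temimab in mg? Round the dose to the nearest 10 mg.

90 mg

CrCl = (140 − 89) × 42.2 / (72 × 1.72) × 0.85 = 2152.2 / 123.84 × 0.85 ≈ 14.8 mL/min
CrCl ≈ 15 mL/min → bracket 10–24 mL/min.
22% of 400 mg = 88 mg → 90 mg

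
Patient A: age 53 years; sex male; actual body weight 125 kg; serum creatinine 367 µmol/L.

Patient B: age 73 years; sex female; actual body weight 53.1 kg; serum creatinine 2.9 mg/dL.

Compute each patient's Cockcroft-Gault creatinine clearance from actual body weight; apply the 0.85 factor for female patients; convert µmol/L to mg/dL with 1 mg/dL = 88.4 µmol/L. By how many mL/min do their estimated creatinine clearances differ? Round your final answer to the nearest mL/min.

22 mL/min

Patient A: SCr = 367 / 88.4 = 4.152 mg/dL
Patient A: CrCl = (140 − 53) × 125 / (72 × 4.152) = 10875.0 / 298.94 ≈ 36.4 mL/min
Patient B: CrCl = (140 − 73) × 53.1 / (72 × 2.9) × 0.85 = 3557.7 / 208.80 × 0.85 ≈ 14.5 mL/min
|36.4 − 14.5| = 21.9 mL/min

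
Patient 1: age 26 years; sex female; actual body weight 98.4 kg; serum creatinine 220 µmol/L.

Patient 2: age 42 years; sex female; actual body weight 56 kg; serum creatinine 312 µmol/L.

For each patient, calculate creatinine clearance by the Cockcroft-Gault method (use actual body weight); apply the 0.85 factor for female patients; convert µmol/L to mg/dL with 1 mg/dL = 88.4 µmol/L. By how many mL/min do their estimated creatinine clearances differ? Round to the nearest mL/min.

Patient 1: SCr = 220 / 88.4 = 2.489 mg/dL
Patient 1: CrCl = (140 − 26) × 98.4 / (72 × 2.489) × 0.85 = 11217.6 / 179.21 × 0.85 ≈ 53.2 mL/min
Patient 2: SCr = 312 / 88.4 = 3.529 mg/dL
Patient 2: CrCl = (140 − 42) × 56 / (72 × 3.529) × 0.85 = 5488.0 / 254.09 × 0.85 ≈ 18.4 mL/min
|53.2 − 18.4| = 34.8 mL/min

35 mL/min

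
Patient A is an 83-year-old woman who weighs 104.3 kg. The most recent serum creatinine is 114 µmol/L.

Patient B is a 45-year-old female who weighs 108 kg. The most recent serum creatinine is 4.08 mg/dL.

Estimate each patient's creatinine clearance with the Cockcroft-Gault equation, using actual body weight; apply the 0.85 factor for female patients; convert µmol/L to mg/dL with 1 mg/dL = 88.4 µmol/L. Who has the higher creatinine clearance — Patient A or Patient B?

Patient A

Patient A: SCr = 114 / 88.4 = 1.29 mg/dL
Patient A: CrCl = (140 − 83) × 104.3 / (72 × 1.29) × 0.85 = 5945.1 / 92.88 × 0.85 ≈ 54.4 mL/min
Patient B: CrCl = (140 − 45) × 108 / (72 × 4.08) × 0.85 = 10260.0 / 293.76 × 0.85 ≈ 29.7 mL/min
54.4 vs 29.7 mL/min → Patient A is higher.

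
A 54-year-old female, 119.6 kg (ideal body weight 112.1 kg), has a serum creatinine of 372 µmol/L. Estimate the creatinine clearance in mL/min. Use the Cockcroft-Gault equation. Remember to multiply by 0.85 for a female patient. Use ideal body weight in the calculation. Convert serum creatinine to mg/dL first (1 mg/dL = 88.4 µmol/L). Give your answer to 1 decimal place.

SCr = 372 / 88.4 = 4.208 mg/dL
CrCl = (140 − 54) × 112.1 / (72 × 4.208) × 0.85 = 9640.6 / 302.98 × 0.85 ≈ 27.0 mL/min

27.0 mL/min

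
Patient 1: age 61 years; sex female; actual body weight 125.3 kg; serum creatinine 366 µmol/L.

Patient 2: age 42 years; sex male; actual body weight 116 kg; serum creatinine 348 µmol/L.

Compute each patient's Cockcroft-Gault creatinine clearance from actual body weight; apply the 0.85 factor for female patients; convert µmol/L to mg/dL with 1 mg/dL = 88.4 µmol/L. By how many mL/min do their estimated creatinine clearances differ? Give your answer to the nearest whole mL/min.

12 mL/min

Patient 1: SCr = 366 / 88.4 = 4.14 mg/dL
Patient 1: CrCl = (140 − 61) × 125.3 / (72 × 4.14) × 0.85 = 9898.7 / 298.08 × 0.85 ≈ 28.2 mL/min
Patient 2: SCr = 348 / 88.4 = 3.937 mg/dL
Patient 2: CrCl = (140 − 42) × 116 / (72 × 3.937) = 11368.0 / 283.46 ≈ 40.1 mL/min
|28.2 − 40.1| = 11.9 mL/min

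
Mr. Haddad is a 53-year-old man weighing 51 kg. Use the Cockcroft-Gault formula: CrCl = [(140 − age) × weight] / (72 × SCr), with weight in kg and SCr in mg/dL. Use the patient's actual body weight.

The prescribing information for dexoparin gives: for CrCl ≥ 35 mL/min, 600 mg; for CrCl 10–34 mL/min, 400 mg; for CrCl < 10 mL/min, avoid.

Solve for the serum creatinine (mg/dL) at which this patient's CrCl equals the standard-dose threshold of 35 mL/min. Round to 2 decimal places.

Standard dose requires CrCl ≥ 35 mL/min.
Set (140 − 53) × 51 / (72 × SCr) = 35
SCr = (140 − 53) × 51 / (72 × 35) = 1.761 mg/dL

1.76 mg/dL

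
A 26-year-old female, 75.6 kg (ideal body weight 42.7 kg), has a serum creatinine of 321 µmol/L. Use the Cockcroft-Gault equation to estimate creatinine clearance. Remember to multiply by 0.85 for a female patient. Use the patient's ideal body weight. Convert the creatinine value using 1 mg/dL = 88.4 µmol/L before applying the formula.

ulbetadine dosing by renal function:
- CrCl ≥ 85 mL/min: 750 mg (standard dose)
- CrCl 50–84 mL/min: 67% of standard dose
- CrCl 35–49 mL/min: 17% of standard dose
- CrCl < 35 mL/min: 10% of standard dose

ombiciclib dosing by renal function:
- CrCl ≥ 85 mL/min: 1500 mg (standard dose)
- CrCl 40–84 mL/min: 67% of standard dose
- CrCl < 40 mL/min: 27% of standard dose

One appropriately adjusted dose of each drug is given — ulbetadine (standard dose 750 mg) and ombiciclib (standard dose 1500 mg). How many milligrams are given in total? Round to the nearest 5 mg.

480 mg

SCr = 321 / 88.4 = 3.631 mg/dL
CrCl = (140 − 26) × 42.7 / (72 × 3.631) × 0.85 = 4867.8 / 261.43 × 0.85 ≈ 15.8 mL/min
CrCl ≈ 16 mL/min.
ulbetadine: < 35 mL/min → 10% of 750 mg = 75 mg.
ombiciclib: < 40 mL/min → 27% of 1500 mg = 405 mg.
Total = 75 + 405 = 480 mg.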